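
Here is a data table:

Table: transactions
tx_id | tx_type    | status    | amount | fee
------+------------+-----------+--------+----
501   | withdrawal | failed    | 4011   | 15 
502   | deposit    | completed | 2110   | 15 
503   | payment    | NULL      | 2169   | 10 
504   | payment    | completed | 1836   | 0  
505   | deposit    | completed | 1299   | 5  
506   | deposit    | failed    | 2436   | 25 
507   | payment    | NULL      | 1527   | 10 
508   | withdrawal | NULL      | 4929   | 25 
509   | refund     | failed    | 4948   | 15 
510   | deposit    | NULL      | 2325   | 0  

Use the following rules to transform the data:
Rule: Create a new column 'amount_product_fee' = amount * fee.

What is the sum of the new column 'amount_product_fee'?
393615

Step 1: For each record, compute amount * fee
Example calculations:
  4011 * 15 = 60165
  2110 * 15 = 31650
  2169 * 10 = 21690
  ...
Step 2: Sum all derived values
Step 3: Total = 393615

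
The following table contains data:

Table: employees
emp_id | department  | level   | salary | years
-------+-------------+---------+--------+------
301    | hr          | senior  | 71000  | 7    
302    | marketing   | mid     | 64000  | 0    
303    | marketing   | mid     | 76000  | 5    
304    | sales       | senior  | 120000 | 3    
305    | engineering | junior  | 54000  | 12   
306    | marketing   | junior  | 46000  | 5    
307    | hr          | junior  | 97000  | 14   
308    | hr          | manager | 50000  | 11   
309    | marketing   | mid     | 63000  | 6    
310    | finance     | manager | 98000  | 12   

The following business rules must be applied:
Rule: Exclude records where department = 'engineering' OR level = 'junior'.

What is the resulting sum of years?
44

Step 1: Find records where department = 'engineering' OR level = 'junior'
Step 2: 3 records match, summing to 31
Step 3: Original sum: 75
Step 4: Remaining sum = 75 - 31 = 44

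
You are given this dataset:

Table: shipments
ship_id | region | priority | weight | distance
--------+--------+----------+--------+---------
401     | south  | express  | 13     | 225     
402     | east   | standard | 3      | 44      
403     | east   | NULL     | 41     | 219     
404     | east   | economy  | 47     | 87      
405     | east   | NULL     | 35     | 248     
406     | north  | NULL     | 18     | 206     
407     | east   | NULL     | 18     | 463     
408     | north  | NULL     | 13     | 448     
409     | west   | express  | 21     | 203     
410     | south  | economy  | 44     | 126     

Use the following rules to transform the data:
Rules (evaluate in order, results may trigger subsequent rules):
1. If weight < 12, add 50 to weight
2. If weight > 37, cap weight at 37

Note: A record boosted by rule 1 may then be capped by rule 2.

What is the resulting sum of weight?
266

Step 1: Apply rule 1 to records with weight < 12
  - 1 records get bonus of 50
  - Of these, 1 records then exceed 37 and get capped
Step 2: Apply rule 2 to records with weight > 37
  - 3 records (original) are capped
Step 3: Calculate final sum = 266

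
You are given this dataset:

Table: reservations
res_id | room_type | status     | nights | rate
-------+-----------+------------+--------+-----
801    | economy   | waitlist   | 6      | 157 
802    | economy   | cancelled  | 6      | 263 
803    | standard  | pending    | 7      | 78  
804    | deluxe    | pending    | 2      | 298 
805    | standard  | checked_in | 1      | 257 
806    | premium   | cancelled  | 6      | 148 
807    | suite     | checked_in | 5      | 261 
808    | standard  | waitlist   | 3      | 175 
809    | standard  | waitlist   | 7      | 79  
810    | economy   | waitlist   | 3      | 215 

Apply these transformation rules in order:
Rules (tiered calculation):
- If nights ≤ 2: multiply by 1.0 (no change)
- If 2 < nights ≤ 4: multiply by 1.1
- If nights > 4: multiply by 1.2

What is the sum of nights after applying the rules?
54.0

Step 1: Tier 1 (nights ≤ 2): 2 records, sum = 3 × 1.0 = 3.0
Step 2: Tier 2 (2 < nights ≤ 4): 2 records, sum = 6 × 1.1 = 6.6
Step 3: Tier 3 (nights > 4): 6 records, sum = 37 × 1.2 = 44.4
Step 4: Final sum = 3.0 + 6.6 + 44.4 = 54.0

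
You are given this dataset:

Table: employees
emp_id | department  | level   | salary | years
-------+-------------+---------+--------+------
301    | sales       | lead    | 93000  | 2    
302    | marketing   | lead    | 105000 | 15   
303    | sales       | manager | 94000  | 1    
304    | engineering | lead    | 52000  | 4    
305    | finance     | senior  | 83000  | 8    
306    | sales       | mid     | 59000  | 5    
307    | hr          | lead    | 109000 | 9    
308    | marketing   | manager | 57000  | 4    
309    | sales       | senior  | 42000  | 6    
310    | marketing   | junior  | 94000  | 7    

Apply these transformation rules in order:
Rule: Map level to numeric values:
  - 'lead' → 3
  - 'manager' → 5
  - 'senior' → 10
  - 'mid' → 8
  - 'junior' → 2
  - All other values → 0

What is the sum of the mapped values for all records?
52

Step 1: Apply mapping to each record
Step 2: Count by status:
  'lead': 4 records × 3 = 12
  'manager': 2 records × 5 = 10
  'senior': 2 records × 10 = 20
  'mid': 1 records × 8 = 8
  'junior': 1 records × 2 = 2
Step 3: Sum all mapped values = 52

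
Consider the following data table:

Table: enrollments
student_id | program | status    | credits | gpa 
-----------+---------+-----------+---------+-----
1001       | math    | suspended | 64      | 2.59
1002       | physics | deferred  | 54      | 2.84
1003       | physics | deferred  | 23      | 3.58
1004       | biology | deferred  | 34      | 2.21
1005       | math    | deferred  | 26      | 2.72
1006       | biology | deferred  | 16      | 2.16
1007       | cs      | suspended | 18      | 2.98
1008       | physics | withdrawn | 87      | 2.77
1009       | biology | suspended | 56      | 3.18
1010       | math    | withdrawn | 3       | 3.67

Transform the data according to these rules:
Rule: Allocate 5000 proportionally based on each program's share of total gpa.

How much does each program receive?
biology: 1315.33, cs: 519.16, math: 1564.46, physics: 1601.05

Step 1: Calculate total gpa = 28.7
Step 2: Calculate each program's proportion:
  biology: 7.55/28.7 = 26.31% → 1315.33
  cs: 2.98/28.7 = 10.38% → 519.16
  math: 8.98/28.7 = 31.29% → 1564.46
  physics: 9.19/28.7 = 32.02% → 1601.05
Step 3: Verify: sum of allocations ≈ 5000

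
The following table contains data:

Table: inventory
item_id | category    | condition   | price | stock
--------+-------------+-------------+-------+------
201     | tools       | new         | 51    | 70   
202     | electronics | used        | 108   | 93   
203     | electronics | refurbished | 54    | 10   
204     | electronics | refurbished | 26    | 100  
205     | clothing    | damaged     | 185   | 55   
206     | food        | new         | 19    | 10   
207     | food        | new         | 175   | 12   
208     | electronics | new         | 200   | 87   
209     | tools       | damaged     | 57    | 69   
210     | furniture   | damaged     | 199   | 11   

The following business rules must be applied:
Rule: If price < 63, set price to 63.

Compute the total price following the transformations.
1182

Step 1: 5 records have price < 63
Step 2: These records originally summed to 207
Step 3: After setting to minimum: 5 × 63 = 315
Step 4: Unaffected records sum: 867
Step 5: Final sum = 315 + 867 = 1182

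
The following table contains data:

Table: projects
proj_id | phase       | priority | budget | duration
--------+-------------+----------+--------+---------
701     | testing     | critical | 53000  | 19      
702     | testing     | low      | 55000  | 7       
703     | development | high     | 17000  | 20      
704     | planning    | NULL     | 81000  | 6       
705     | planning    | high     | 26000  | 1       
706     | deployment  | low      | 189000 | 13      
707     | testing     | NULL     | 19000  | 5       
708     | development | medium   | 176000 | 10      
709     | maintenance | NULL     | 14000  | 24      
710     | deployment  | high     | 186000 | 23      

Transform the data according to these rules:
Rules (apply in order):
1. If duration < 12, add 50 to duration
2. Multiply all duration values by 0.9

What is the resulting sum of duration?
340.2

Step 1: Apply Rule 1 - Add 50 to records with duration < 12
  - 5 records affected: 29 + (5 × 50) = 279
  - Unaffected records: 99
  - Sum after Rule 1: 378
Step 2: Apply Rule 2 - Multiply all by 0.9
  - 378 × 0.9 = 340.2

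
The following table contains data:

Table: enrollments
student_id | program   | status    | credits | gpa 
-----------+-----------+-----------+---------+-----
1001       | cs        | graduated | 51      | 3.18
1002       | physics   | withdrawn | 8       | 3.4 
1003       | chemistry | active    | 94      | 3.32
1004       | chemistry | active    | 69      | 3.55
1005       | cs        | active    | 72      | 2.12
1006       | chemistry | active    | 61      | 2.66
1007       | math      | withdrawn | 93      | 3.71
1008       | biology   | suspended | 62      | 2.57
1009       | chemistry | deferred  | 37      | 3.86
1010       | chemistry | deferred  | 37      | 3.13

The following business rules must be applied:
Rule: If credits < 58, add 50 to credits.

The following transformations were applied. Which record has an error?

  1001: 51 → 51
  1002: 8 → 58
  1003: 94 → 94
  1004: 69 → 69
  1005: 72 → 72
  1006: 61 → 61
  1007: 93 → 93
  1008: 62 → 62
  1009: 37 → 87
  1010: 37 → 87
Record 1001 has an error. The correct transformed value should be 101, not 51.

Step 1: Check each record against the rule
Step 2: Record 1001 has credits = 51
Step 3: Since 51 < 58, the bonus should have been applied
Step 4: Correct value = 101, but claimed value = 51
Conclusion: Record 1001 has the error.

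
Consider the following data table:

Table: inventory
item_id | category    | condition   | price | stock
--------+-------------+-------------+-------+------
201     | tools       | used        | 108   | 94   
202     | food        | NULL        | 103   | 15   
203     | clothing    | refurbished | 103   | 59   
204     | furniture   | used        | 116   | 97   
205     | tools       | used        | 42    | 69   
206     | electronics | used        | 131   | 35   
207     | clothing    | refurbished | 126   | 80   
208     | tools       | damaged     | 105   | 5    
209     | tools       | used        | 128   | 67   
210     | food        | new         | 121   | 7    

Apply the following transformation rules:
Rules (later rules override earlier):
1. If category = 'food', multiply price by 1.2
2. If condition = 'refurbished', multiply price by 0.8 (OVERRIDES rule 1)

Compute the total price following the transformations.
1082.0

Step 1: Rule 2 takes priority for records with condition = 'refurbished'
  - 2 records: 229 × 0.8 = 183.2
Step 2: Rule 1 applies to remaining records with category = 'food'
  - 2 records: 224 × 1.2 = 268.8
Step 3: Other records unchanged: 630
Step 4: Final sum = 183.2 + 268.8 + 630 = 1082.0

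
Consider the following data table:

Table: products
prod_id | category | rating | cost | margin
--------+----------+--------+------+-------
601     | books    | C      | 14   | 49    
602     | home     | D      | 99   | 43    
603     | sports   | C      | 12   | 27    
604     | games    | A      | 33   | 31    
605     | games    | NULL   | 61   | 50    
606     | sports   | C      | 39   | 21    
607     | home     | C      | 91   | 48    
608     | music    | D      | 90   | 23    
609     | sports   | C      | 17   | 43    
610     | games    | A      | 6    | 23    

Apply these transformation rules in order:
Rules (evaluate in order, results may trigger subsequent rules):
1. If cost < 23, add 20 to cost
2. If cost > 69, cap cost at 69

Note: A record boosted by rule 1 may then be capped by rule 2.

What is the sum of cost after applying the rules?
469

Step 1: Apply rule 1 to records with cost < 23
  - 4 records get bonus of 20
  - Of these, 0 records then exceed 69 and get capped
Step 2: Apply rule 2 to records with cost > 69
  - 3 records (original) are capped
Step 3: Calculate final sum = 469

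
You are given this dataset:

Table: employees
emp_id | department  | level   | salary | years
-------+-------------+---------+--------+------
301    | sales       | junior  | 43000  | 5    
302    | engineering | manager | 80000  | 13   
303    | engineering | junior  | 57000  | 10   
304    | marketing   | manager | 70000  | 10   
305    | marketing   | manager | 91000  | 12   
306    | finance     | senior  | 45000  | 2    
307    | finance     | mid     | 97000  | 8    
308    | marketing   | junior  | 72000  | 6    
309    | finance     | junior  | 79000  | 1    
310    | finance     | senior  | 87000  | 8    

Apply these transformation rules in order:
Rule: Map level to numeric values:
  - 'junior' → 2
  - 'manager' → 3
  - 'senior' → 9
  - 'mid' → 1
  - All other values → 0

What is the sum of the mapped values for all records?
36

Step 1: Apply mapping to each record
Step 2: Count by status:
  'junior': 4 records × 2 = 8
  'manager': 3 records × 3 = 9
  'senior': 2 records × 9 = 18
  'mid': 1 records × 1 = 1
Step 3: Sum all mapped values = 36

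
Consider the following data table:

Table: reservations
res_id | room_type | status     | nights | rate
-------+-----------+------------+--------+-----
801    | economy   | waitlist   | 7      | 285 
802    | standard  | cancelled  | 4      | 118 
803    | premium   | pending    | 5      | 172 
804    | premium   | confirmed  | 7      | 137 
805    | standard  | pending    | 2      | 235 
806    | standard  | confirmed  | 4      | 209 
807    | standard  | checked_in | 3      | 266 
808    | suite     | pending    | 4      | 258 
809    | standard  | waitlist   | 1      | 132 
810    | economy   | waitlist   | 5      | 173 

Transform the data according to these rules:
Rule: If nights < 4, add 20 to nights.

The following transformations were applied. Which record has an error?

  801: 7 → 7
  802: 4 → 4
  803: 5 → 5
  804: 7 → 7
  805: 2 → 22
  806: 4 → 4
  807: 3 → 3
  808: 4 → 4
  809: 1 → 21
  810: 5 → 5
Record 807 has an error. The correct transformed value should be 23, not 3.

Step 1: Check each record against the rule
Step 2: Record 807 has nights = 3
Step 3: Since 3 < 4, the bonus should have been applied
Step 4: Correct value = 23, but claimed value = 3
Conclusion: Record 807 has the error.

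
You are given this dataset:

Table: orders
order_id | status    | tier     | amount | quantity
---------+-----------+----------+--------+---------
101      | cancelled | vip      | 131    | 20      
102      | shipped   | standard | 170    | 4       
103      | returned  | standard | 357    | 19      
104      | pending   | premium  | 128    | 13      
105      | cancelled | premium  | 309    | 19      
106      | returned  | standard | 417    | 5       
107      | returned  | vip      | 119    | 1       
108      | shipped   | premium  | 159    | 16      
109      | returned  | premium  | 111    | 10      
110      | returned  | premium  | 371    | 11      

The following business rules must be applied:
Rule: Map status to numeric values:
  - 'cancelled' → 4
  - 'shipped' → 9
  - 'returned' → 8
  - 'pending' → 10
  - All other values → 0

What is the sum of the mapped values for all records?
76

Step 1: Apply mapping to each record
Step 2: Count by status:
  'cancelled': 2 records × 4 = 8
  'shipped': 2 records × 9 = 18
  'returned': 5 records × 8 = 40
  'pending': 1 records × 10 = 10
Step 3: Sum all mapped values = 76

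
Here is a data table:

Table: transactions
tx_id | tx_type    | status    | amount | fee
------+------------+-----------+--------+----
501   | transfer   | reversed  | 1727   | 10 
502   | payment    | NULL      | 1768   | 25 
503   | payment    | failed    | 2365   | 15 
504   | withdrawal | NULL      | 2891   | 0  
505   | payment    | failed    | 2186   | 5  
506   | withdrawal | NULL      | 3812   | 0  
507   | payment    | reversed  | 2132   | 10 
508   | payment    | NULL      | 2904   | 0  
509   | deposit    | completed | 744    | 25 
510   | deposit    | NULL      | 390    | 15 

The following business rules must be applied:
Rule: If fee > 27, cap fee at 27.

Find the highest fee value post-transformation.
25

Step 1: Original maximum fee = 25
Step 2: Check cap of 27 against maximum
Step 3: No records exceed the cap (max 25 <= cap 27), so no capping applies
Step 4: Maximum after transformation = 25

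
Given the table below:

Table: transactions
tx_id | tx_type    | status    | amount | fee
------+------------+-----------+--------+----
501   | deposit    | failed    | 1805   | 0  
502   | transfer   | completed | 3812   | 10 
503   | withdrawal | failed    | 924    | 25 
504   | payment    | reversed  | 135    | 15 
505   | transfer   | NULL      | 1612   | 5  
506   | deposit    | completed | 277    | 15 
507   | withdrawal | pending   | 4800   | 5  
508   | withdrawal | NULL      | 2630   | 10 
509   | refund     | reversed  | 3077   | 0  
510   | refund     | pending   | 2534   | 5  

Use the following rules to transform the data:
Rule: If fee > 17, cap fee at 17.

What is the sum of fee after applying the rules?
82

Step 1: 1 records have fee > 17
Step 2: These records originally summed to 25
Step 3: After capping: 1 × 17 = 17
Step 4: Unaffected records sum: 65
Step 5: Final sum = 17 + 65 = 82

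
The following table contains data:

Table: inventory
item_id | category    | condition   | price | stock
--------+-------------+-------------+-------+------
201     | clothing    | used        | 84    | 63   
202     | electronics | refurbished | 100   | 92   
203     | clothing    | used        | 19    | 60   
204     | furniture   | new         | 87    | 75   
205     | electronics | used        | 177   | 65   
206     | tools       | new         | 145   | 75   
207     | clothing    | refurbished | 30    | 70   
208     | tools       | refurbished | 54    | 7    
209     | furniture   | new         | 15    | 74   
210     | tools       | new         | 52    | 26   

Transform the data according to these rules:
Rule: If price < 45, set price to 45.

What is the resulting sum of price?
834

Step 1: 3 records have price < 45
Step 2: These records originally summed to 64
Step 3: After setting to minimum: 3 × 45 = 135
Step 4: Unaffected records sum: 699
Step 5: Final sum = 135 + 699 = 834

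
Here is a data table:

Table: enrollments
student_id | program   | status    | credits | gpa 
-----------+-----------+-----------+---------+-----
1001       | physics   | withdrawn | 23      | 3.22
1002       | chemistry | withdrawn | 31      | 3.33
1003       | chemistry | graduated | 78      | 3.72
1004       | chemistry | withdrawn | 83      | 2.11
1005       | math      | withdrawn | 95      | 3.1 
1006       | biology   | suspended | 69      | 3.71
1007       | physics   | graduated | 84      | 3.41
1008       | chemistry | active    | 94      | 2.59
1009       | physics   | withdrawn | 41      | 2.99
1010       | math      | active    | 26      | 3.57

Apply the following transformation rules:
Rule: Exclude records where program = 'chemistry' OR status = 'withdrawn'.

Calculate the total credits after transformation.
179

Step 1: Find records where program = 'chemistry' OR status = 'withdrawn'
Step 2: 7 records match, summing to 445
Step 3: Original sum: 624
Step 4: Remaining sum = 624 - 445 = 179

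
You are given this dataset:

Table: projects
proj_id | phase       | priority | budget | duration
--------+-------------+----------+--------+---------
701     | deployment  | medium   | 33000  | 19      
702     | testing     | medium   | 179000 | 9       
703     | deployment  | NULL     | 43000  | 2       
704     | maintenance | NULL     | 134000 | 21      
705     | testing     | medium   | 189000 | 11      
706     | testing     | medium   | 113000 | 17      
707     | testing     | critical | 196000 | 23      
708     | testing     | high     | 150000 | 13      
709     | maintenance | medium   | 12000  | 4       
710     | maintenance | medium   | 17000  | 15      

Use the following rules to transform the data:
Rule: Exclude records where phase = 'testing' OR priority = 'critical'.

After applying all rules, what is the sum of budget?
239000

Step 1: Find records where phase = 'testing' OR priority = 'critical'
Step 2: 5 records match, summing to 827000
Step 3: Original sum: 1066000
Step 4: Remaining sum = 1066000 - 827000 = 239000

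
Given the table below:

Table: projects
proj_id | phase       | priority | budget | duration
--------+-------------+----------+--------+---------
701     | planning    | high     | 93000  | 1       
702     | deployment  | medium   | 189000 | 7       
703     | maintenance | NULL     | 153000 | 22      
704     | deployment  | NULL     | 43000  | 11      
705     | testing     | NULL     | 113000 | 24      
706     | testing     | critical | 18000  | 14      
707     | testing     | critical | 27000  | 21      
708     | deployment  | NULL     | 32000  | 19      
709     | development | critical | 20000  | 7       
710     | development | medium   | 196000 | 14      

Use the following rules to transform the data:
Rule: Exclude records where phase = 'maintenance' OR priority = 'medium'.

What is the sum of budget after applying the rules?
346000

Step 1: Find records where phase = 'maintenance' OR priority = 'medium'
Step 2: 3 records match, summing to 538000
Step 3: Original sum: 884000
Step 4: Remaining sum = 884000 - 538000 = 346000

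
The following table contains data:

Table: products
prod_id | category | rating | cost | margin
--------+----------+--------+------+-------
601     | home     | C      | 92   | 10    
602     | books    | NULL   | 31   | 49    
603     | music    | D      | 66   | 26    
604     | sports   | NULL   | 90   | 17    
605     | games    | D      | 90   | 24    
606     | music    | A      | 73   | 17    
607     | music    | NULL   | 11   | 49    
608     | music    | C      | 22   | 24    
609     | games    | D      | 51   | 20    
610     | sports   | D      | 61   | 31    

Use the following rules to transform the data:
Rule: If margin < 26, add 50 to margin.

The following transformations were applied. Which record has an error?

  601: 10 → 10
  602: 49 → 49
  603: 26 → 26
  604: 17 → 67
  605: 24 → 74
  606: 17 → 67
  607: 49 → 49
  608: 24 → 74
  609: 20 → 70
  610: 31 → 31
Record 601 has an error. The correct transformed value should be 60, not 10.

Step 1: Check each record against the rule
Step 2: Record 601 has margin = 10
Step 3: Since 10 < 26, the bonus should have been applied
Step 4: Correct value = 60, but claimed value = 10
Conclusion: Record 601 has the error.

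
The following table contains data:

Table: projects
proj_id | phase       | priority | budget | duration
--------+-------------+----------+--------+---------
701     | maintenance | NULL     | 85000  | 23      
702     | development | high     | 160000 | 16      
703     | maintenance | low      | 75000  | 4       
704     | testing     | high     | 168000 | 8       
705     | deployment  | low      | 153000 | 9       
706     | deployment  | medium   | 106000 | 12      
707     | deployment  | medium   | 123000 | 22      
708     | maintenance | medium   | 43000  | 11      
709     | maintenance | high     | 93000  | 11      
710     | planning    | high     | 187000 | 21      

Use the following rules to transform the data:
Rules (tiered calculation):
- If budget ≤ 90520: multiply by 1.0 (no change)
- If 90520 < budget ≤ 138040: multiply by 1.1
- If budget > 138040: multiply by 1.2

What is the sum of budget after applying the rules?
1358800.0

Step 1: Tier 1 (budget ≤ 90520): 3 records, sum = 203000 × 1.0 = 203000.0
Step 2: Tier 2 (90520 < budget ≤ 138040): 3 records, sum = 322000 × 1.1 = 354200.0
Step 3: Tier 3 (budget > 138040): 4 records, sum = 668000 × 1.2 = 801600.0
Step 4: Final sum = 203000.0 + 354200.0 + 801600.0 = 1358800.0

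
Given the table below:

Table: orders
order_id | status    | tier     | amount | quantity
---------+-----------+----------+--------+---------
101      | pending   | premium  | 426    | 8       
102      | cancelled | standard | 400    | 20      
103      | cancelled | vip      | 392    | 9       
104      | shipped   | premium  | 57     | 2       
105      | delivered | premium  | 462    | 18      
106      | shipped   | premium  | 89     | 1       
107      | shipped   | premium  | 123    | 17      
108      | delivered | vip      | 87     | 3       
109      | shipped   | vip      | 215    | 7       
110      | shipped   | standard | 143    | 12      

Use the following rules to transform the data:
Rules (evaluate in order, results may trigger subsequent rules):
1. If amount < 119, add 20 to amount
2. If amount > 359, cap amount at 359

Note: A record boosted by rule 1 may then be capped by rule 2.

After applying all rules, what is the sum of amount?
2210

Step 1: Apply rule 1 to records with amount < 119
  - 3 records get bonus of 20
  - Of these, 0 records then exceed 359 and get capped
Step 2: Apply rule 2 to records with amount > 359
  - 4 records (original) are capped
Step 3: Calculate final sum = 2210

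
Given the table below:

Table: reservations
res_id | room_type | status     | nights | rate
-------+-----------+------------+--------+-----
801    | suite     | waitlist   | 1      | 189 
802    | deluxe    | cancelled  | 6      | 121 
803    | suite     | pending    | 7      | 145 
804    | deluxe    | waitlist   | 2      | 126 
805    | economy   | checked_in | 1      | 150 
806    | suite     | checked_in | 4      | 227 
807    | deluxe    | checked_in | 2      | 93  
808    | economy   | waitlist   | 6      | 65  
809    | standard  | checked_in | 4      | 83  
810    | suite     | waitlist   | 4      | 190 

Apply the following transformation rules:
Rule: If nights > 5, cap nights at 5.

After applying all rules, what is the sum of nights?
33

Step 1: 3 records have nights > 5
Step 2: These records originally summed to 19
Step 3: After capping: 3 × 5 = 15
Step 4: Unaffected records sum: 18
Step 5: Final sum = 15 + 18 = 33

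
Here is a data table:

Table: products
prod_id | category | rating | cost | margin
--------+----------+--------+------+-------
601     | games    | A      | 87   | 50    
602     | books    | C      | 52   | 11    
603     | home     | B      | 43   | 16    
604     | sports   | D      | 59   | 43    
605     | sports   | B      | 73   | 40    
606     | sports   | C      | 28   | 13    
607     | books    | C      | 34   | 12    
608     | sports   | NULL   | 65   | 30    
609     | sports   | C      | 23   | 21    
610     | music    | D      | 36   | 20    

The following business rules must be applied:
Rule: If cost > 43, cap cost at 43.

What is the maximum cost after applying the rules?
43

Step 1: Original maximum cost = 87
Step 2: Apply cap at 43
Step 3: 5 records had cost > 43 and were capped
Step 4: Maximum after transformation = 43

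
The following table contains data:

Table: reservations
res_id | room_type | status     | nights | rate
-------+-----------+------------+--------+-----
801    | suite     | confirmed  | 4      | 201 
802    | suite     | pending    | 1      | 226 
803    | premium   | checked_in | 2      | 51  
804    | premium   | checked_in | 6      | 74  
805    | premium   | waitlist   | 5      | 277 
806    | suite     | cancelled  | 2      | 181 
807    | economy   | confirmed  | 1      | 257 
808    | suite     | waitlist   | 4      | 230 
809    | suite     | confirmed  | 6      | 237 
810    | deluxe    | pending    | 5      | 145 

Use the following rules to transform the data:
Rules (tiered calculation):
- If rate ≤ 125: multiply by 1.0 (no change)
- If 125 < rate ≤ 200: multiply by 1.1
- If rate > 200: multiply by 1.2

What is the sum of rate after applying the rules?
2197.2

Step 1: Tier 1 (rate ≤ 125): 2 records, sum = 125 × 1.0 = 125.0
Step 2: Tier 2 (125 < rate ≤ 200): 2 records, sum = 326 × 1.1 = 358.6
Step 3: Tier 3 (rate > 200): 6 records, sum = 1428 × 1.2 = 1713.6
Step 4: Final sum = 125.0 + 358.6 + 1713.6 = 2197.2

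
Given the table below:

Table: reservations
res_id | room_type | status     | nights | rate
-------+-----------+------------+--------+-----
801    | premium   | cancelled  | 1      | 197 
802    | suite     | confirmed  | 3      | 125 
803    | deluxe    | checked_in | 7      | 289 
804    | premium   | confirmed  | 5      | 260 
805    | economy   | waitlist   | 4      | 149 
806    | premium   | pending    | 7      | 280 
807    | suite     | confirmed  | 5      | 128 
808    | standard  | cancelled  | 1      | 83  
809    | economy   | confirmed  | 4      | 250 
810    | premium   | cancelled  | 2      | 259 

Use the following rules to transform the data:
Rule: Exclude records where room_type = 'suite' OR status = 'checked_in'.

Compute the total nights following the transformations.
24

Step 1: Find records where room_type = 'suite' OR status = 'checked_in'
Step 2: 3 records match, summing to 15
Step 3: Original sum: 39
Step 4: Remaining sum = 39 - 15 = 24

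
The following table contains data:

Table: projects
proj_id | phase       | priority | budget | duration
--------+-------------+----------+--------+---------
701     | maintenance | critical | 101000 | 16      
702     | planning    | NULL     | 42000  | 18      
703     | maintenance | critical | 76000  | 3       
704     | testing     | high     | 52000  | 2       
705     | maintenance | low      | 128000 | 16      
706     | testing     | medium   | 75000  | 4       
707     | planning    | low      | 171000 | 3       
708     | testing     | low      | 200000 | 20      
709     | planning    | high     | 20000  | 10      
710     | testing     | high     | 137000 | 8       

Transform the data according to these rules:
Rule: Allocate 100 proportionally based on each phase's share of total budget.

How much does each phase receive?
maintenance: 30.44, planning: 23.25, testing: 46.31

Step 1: Calculate total budget = 1002000
Step 2: Calculate each phase's proportion:
  maintenance: 305000/1002000 = 30.44% → 30.44
  planning: 233000/1002000 = 23.25% → 23.25
  testing: 464000/1002000 = 46.31% → 46.31
Step 3: Verify: sum of allocations ≈ 100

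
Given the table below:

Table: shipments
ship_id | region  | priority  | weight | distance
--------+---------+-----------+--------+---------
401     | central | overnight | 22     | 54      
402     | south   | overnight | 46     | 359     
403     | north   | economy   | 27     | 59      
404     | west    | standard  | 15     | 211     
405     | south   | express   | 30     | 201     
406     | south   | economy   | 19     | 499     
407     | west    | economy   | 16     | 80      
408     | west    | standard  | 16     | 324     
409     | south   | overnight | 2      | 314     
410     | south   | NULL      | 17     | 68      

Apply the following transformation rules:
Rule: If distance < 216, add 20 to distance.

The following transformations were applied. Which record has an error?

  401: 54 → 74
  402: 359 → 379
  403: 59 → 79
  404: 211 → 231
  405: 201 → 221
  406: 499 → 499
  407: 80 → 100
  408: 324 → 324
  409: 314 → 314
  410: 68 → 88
Record 402 has an error. The correct transformed value should be 359, not 379.

Step 1: Check each record against the rule
Step 2: Record 402 has distance = 359
Step 3: Since 359 >= 216, the bonus should not have been applied
Step 4: Correct value = 359, but claimed value = 379
Conclusion: Record 402 has the error.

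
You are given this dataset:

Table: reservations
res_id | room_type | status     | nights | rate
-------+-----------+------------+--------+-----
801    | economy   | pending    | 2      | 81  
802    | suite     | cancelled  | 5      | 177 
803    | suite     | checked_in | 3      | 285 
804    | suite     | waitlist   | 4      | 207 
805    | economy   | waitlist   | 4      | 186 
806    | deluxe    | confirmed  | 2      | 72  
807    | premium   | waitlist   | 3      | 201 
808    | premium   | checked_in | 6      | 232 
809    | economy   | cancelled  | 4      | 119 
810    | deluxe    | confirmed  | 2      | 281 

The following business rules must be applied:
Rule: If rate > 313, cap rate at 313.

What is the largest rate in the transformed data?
285

Step 1: Original maximum rate = 285
Step 2: Check cap of 313 against maximum
Step 3: No records exceed the cap (max 285 <= cap 313), so no capping applies
Step 4: Maximum after transformation = 285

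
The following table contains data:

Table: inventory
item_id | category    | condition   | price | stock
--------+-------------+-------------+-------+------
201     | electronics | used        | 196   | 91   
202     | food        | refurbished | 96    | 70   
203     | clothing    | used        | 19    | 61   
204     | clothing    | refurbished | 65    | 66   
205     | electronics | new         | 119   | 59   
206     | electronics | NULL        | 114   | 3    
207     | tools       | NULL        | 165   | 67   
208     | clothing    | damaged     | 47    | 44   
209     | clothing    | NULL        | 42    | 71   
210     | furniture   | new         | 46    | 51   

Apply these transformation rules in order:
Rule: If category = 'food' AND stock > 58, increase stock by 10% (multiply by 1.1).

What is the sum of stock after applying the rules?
590.0

Step 1: Find records where category = 'food' AND stock > 58
Step 2: 1 records match, summing to 70
Step 3: After multiplier: 70 × 1.1 = 77.0
Step 4: Unaffected records sum: 513
Step 5: Final sum = 77.0 + 513 = 590.0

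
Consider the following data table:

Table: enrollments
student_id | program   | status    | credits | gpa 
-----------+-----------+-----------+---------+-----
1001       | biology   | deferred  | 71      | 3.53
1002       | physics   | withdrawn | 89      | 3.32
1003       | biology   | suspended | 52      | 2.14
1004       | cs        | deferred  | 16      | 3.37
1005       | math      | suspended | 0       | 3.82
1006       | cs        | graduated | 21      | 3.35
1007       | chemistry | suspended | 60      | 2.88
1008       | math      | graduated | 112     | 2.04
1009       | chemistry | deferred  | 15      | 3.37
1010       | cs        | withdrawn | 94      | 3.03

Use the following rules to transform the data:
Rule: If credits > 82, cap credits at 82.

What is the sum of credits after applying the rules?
481

Step 1: 3 records have credits > 82
Step 2: These records originally summed to 295
Step 3: After capping: 3 × 82 = 246
Step 4: Unaffected records sum: 235
Step 5: Final sum = 246 + 235 = 481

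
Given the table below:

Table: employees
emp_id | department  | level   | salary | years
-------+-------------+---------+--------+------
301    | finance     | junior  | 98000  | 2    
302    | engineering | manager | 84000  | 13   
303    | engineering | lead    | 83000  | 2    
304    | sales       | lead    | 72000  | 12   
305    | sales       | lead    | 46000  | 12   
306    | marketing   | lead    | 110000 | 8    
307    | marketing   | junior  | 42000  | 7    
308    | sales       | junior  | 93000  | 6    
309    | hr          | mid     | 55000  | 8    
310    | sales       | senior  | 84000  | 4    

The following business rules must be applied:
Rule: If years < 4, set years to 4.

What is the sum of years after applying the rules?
78

Step 1: 2 records have years < 4
Step 2: These records originally summed to 4
Step 3: After setting to minimum: 2 × 4 = 8
Step 4: Unaffected records sum: 70
Step 5: Final sum = 8 + 70 = 78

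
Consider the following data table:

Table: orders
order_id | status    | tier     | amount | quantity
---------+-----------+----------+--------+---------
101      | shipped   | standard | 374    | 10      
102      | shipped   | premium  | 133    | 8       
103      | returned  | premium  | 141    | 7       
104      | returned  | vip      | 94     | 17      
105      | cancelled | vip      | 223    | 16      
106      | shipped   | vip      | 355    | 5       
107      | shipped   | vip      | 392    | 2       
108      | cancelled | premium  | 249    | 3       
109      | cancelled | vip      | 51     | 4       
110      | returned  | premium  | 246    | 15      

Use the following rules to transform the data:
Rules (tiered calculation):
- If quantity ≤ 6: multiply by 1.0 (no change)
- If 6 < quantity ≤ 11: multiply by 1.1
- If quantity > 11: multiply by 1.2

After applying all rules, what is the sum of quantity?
99.1

Step 1: Tier 1 (quantity ≤ 6): 4 records, sum = 14 × 1.0 = 14.0
Step 2: Tier 2 (6 < quantity ≤ 11): 3 records, sum = 25 × 1.1 = 27.5
Step 3: Tier 3 (quantity > 11): 3 records, sum = 48 × 1.2 = 57.6
Step 4: Final sum = 14.0 + 27.5 + 57.6 = 99.1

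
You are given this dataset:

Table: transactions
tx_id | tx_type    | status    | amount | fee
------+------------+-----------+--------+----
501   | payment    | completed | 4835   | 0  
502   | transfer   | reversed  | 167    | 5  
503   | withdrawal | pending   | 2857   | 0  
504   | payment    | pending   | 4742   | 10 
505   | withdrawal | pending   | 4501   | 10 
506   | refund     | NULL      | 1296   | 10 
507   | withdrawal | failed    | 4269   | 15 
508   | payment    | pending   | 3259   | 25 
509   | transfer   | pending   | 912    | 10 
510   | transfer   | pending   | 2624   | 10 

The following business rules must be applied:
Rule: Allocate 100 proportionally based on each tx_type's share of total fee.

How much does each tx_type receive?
payment: 36.84, refund: 10.53, transfer: 26.32, withdrawal: 26.32

Step 1: Calculate total fee = 95
Step 2: Calculate each tx_type's proportion:
  payment: 35/95 = 36.84% → 36.84
  refund: 10/95 = 10.53% → 10.53
  transfer: 25/95 = 26.32% → 26.32
  withdrawal: 25/95 = 26.32% → 26.32
Step 3: Verify: sum of allocations ≈ 100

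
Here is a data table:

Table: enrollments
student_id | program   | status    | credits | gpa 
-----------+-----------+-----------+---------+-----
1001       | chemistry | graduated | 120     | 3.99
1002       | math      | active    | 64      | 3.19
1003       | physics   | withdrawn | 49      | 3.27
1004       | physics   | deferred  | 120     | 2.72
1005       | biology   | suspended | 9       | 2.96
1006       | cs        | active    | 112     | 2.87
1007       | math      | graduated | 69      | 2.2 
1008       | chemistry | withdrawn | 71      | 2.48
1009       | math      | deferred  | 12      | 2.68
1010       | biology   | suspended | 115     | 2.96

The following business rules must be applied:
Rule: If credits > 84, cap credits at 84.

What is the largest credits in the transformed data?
84

Step 1: Original maximum credits = 120
Step 2: Apply cap at 84
Step 3: 4 records had credits > 84 and were capped
Step 4: Maximum after transformation = 84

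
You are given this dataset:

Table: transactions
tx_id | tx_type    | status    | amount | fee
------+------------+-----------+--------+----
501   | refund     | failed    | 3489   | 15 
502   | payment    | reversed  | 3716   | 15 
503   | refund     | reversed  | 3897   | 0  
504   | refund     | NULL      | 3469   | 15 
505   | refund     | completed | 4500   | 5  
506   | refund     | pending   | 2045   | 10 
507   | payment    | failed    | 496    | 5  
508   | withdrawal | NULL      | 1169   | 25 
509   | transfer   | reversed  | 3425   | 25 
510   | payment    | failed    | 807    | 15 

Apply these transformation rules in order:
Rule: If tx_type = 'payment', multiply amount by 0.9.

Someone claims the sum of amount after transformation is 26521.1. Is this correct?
No, the correct result is 26511.1.

Step 1: Calculate the correct sum after transformation
Step 2: Apply multiplier 0.9 to records where tx_type = 'payment'
Step 3: Correct result = 26511.1
Step 4: Claimed result = 26521.1
Step 5: 26511.1 ≠ 26521.1
Conclusion: The claimed result is incorrect. The correct answer is 26511.1.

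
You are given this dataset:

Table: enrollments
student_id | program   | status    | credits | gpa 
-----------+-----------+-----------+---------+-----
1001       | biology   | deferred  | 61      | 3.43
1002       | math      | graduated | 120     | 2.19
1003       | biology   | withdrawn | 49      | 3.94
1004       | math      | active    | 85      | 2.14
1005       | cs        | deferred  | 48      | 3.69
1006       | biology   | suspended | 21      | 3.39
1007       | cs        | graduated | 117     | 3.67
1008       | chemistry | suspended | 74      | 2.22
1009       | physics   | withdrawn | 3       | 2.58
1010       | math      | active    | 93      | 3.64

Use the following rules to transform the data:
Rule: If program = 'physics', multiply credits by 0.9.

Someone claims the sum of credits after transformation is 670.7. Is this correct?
Yes, the result is correct.

Step 1: Calculate the correct sum after transformation
Step 2: Apply multiplier 0.9 to records where program = 'physics'
Step 3: Correct result = 670.7
Step 4: Claimed result = 670.7
Step 5: 670.7 = 670.7 ✓
Conclusion: The claimed result is correct.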